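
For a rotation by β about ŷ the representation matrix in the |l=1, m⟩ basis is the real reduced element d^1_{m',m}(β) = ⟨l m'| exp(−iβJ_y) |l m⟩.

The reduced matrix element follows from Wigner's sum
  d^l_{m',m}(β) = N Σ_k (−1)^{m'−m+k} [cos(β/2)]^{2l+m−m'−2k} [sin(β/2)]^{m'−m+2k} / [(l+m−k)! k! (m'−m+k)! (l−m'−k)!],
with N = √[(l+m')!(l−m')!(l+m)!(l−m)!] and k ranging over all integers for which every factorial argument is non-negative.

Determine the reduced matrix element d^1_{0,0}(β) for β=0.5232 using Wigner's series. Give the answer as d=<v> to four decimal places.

d^1_{0,0}(β=0.5232) via Wigner's sum:
With c≡cos(β/2)=0.965977 and s≡sin(β/2)=0.258626, N=[1·1·1·1]^{1/2}=1.000000
The bounds max(0,m−m')=0 and min(l+m,l−m')=1 give 2 terms
  k=0: (−1)^0·1.0000/(1)·0.9660^2·0.2586^0 = +0.933112
  k=1: (−1)^1·1.0000/(1)·0.9660^0·0.2586^2 = -0.066888
d^1_{0,0}(0.5232) = +0.933112 -0.066888 = +0.866225

d=0.8662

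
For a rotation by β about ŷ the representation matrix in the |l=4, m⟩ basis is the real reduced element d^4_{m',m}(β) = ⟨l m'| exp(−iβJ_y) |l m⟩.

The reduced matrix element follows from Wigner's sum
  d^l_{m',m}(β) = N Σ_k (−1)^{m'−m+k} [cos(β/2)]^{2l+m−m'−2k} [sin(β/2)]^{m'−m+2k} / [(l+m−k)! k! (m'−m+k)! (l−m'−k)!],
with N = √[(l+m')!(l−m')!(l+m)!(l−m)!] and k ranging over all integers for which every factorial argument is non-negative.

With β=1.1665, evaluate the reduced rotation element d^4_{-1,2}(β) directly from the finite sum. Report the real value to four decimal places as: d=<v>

d^4_{-1,2}(β=1.1665) via Wigner's sum:
c=cos(1.1665/2)=0.834677, s=sin(1.1665/2)=0.550740; N=√[6·120·720·2]=1018.233765
k: max(0,(2)−(-1))=3 … min(4+(2),4−(-1))=5
  k=3: (−1)^0·1018.2338/(72)·0.8347^5·0.5507^3 = +0.957076
  k=4: (−1)^1·1018.2338/(48)·0.8347^3·0.5507^5 = -0.625019
  k=5: (−1)^2·1018.2338/(240)·0.8347^1·0.5507^7 = +0.054423
d^4_{-1,2}(1.1665) = +0.957076 -0.625019 +0.054423 = +0.386480

d=0.3865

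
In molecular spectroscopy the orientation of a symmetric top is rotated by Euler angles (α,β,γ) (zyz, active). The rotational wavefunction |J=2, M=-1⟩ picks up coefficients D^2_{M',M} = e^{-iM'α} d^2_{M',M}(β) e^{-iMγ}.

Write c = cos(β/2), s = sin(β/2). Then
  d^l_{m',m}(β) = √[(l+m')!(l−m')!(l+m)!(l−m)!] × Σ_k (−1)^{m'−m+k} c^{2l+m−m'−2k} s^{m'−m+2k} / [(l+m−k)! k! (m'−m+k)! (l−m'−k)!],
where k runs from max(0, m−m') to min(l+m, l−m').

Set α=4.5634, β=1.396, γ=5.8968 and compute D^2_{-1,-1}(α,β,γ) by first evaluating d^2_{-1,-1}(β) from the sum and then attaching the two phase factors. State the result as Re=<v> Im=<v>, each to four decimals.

Re=0.1953 Im=0.3292

D^2_{-1,-1}(4.5634,1.396,5.8968) = e^{-i·-1·4.5634}·d^2_{-1,-1}(1.396)·e^{-i·-1·5.8968}. Compute d first:
Half-angle: c=0.766129, s=0.642687. N=√(1·6·1·6)=6.000000
Admissible k: 0..1 (factorial args all ≥0)
  k=0: (−1)^0·6.0000/(6)·0.7661^4·0.6427^0 = +0.344515
  k=1: (−1)^1·6.0000/(2)·0.7661^2·0.6427^2 = -0.727317
d^2_{-1,-1}(1.396) = +0.344515 -0.727317 = -0.382802
Attach z-rotation phases: D = e^{-i(-1)(4.5634)}·(-0.382802)·e^{-i(-1)(5.8968)} = +0.195292+0.329240i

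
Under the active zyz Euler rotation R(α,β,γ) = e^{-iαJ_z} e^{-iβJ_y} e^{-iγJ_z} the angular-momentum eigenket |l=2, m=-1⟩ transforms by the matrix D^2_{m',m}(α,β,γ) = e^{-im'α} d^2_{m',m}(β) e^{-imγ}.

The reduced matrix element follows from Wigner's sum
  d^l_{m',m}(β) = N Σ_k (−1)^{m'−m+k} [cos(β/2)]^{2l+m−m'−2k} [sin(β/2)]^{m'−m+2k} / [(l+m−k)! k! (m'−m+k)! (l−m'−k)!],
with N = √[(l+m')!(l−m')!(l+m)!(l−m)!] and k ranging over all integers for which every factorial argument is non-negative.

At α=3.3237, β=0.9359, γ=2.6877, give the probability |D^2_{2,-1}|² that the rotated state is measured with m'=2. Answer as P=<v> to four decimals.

P=0.0268

Split into d^2_{2,-1}(β=0.9359) × two z-phases.
With c≡cos(β/2)=0.892495 and s≡sin(β/2)=0.451058, N=[24·1·1·6]^{1/2}=12.000000
k∈{0} keeps every argument non-negative
  k=0: (−1)^3·12.0000/(6)·0.8925^1·0.4511^3 = -0.163807
d^2_{2,-1}(0.9359) = -0.163807
|D^2_{2,-1}|² = |d^2_{2,-1}(β)|² = (-0.163807)² = 0.026833 (the z-rotation phases have unit modulus)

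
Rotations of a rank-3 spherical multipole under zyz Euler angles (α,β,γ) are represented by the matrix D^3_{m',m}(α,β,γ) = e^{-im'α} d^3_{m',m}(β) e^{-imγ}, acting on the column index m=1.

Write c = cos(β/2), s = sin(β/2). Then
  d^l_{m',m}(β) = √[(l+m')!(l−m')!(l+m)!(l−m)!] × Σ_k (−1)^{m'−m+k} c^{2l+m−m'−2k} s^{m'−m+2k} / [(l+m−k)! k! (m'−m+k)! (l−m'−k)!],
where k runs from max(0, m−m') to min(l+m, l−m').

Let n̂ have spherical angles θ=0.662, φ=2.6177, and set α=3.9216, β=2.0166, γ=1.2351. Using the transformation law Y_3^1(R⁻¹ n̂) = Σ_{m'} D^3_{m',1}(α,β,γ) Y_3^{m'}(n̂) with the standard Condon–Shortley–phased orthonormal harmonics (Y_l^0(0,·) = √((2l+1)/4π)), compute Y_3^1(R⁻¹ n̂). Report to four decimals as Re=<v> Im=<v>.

Re=-0.2145 Im=0.1424

Need the full column D^3_{m',1} for m'=−3..3 at α=3.9216, β=2.0166, γ=1.2351.
cos(β/2)=0.533300, sin(β/2)=0.845926
d^3_{-3,1}: single k=4 term ⇒ +0.564051;  D = -0.253374-0.503940i
d^3_{-2,1}: k∈[3..4] ⇒ +0.580686 -0.730524 = -0.149837;  D = -0.141998-0.047832i
d^3_{-1,1}: k∈[2..4] ⇒ +0.347297 -1.165099 +0.366434 = -0.451368;  D = +0.405428-0.198397i
d^3_{0,1}: k∈[1..3] ⇒ +0.126409 -0.954165 +0.800249 = -0.027507;  D = -0.009061+0.025971i
d^3_{1,1}: k∈[0..2] ⇒ +0.023005 -0.463063 +0.873824 = +0.433767;  D = +0.186448+0.391651i
d^3_{2,1}: k∈[0..1] ⇒ -0.115395 +0.580686 = +0.465291;  D = -0.437641-0.158007i
d^3_{3,1}: single k=0 term ⇒ +0.224179;  D = +0.203440-0.094172i
Y_3^{m'}(θ=0.662,φ=2.6177) and Σ D·Y over m':
  (-0.2534-0.5039i)·(+0.0001-0.0969i)  (-0.1420-0.0478i)·(+0.1521+0.2639i)  (+0.4054-0.1984i)·(-0.3631-0.2098i)  (-0.0091+0.0260i)·(+0.0326+0.0000i)  (+0.1864+0.3917i)·(+0.3631-0.2098i)  (-0.4376-0.1580i)·(+0.1521-0.2639i)  (+0.2034-0.0942i)·(-0.0001-0.0969i)
Y_3^1(R⁻¹ n̂) = -0.214520+0.142423i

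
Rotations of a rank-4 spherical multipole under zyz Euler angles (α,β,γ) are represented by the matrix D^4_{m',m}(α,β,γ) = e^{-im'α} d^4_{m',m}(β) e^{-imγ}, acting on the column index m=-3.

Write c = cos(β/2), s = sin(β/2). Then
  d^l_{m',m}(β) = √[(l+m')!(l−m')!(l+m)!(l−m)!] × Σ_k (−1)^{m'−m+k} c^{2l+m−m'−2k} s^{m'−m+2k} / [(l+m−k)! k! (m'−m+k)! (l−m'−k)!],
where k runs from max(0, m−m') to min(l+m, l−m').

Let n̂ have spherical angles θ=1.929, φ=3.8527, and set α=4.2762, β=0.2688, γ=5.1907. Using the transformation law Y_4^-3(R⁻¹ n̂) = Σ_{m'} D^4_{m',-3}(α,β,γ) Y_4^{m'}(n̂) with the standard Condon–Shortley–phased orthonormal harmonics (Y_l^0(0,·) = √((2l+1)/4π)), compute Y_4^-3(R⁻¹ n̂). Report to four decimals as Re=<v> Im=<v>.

Need the full column D^4_{m',-3} for m'=−4..4 at α=4.2762, β=0.2688, γ=5.1907.
cos(β/2)=0.990982, sin(β/2)=0.133996
d^4_{-4,-3}: single k=1 term ⇒ +0.355710;  D = +0.108452+0.338774i
d^4_{-3,-3}: k∈[0..1] ⇒ +0.930092 -0.119035 = +0.811057;  D = -0.804590-0.102218i
d^4_{-2,-3}: k∈[0..1] ⇒ -0.470560 +0.025810 = -0.444750;  D = -0.237207+0.376212i
d^4_{-1,-3}: k∈[0..1] ⇒ +0.134973 -0.004113 = +0.130860;  D = +0.070842+0.110026i
d^4_{0,-3}: k∈[0..1] ⇒ -0.027206 +0.000497 = -0.026709;  D = +0.026463-0.003618i
d^4_{1,-3}: k∈[0..1] ⇒ +0.004113 -0.000045 = +0.004068;  D = +0.001203-0.003886i
d^4_{2,-3}: k∈[0..1] ⇒ -0.000472 +0.000003 = -0.000469;  D = -0.000347-0.000315i
d^4_{3,-3}: k∈[0..1] ⇒ +0.000040 -0.000000 = +0.000040;  D = -0.000037+0.000015i
d^4_{4,-3}: single k=0 term ⇒ -0.000002;  D = -0.000000+0.000002i
Y_4^{m'}(θ=1.929,φ=3.8527) and Σ D·Y over m':
  (+0.1085+0.3388i)·(-0.3255-0.0997i)  (-0.8046-0.1022i)·(-0.1922-0.3049i)  (-0.2372+0.3762i)·(-0.0061+0.0405i)  (+0.0708+0.1100i)·(-0.2518+0.2169i)  (+0.0265-0.0036i)·(-0.0168+0.0000i)  (+0.0012-0.0039i)·(+0.2518+0.2169i)  (-0.0003-0.0003i)·(-0.0061-0.0405i)  (-0.0000+0.0000i)·(+0.1922-0.3049i)  (-0.0000+0.0000i)·(-0.3255+0.0997i)
Y_4^-3(R⁻¹ n̂) = +0.067158+0.119043i

Re=0.0672 Im=0.1190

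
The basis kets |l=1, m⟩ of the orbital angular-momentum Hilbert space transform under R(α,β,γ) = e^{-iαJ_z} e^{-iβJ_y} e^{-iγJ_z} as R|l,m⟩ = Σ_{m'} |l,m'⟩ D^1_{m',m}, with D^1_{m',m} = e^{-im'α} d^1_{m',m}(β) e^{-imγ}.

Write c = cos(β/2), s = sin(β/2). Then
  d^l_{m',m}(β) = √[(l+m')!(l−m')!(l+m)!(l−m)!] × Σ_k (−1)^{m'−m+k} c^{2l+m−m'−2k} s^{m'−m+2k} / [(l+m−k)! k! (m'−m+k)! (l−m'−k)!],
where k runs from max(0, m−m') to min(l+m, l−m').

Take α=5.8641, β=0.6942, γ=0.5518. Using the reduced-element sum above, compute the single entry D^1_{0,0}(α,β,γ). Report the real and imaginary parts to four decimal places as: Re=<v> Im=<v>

Re=0.7686 Im=0.0000

First d^1_{0,0}(β=0.6942), then the phase factors e^{-i(0)α} and e^{-i(0)γ}:
c=cos(0.6942/2)=0.940363, s=sin(0.6942/2)=0.340172; N=√[1·1·1·1]=1.000000
Admissible k: 0..1 (factorial args all ≥0)
  k=0: (−1)^0·1.0000/(1)·0.9404^2·0.3402^0 = +0.884283
  k=1: (−1)^1·1.0000/(1)·0.9404^0·0.3402^2 = -0.115717
d^1_{0,0}(0.6942) = +0.884283 -0.115717 = +0.768566
D = (+1.000000+0.000000i)·(+0.768566)·(+1.000000+0.000000i) = +0.768566+0.000000i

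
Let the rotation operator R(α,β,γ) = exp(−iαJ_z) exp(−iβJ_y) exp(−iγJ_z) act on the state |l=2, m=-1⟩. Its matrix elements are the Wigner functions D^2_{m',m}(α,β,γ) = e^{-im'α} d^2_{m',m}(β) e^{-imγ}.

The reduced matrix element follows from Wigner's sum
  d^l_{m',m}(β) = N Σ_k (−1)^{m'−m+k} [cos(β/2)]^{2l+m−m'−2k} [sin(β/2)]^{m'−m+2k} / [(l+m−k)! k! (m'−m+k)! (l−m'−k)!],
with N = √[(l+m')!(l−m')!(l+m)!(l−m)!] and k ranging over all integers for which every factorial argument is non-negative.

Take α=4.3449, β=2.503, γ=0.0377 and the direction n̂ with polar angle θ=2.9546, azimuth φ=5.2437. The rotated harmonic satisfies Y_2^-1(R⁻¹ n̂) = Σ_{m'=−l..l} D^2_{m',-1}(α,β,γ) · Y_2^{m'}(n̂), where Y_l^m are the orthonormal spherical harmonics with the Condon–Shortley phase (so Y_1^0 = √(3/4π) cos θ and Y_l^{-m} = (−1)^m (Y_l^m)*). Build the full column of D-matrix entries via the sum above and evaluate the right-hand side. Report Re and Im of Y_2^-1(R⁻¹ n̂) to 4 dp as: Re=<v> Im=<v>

Need the full column D^2_{m',-1} for m'=−2..2 at α=4.3449, β=2.503, γ=0.0377.
cos(β/2)=0.313899, sin(β/2)=0.949457
d^2_{-2,-1}: single k=1 term ⇒ +0.058732;  D = -0.045023+0.037714i
d^2_{-1,-1}: k∈[0..1] ⇒ +0.009709 -0.266471 = -0.256762;  D = +0.083151+0.242926i
d^2_{0,-1}: k∈[0..1] ⇒ -0.071931 +0.658097 = +0.586166;  D = +0.585749+0.022093i
d^2_{1,-1}: k∈[0..1] ⇒ +0.266471 -0.812644 = -0.546173;  D = +0.215297-0.501948i
d^2_{2,-1}: single k=0 term ⇒ -0.537334;  D = +0.384755+0.375089i
Y_2^{m'}(θ=2.9546,φ=5.2437) and Σ D·Y over m':
  (-0.0450+0.0377i)·(-0.0065+0.0117i)  (+0.0832+0.2429i)·(-0.0715-0.1217i)  (+0.5857+0.0221i)·(+0.5981+0.0000i)  (+0.2153-0.5019i)·(+0.0715-0.1217i)  (+0.3848+0.3751i)·(-0.0065-0.0117i)
Y_2^-1(R⁻¹ n̂) = +0.329989-0.084048i

Re=0.3300 Im=-0.0840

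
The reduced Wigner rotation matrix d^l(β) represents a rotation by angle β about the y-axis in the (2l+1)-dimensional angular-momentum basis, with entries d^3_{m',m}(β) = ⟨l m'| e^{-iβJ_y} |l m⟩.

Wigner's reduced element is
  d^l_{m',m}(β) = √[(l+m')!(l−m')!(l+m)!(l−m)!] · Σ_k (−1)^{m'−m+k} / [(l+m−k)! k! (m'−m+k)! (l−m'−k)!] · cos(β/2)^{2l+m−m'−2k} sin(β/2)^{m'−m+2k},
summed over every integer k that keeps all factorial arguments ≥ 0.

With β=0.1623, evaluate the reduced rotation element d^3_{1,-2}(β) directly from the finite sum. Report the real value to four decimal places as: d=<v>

d=-0.0033

d^3_{1,-2}(β=0.1623) via Wigner's sum:
Half-angle: c=0.996709, s=0.081061. N=√(24·2·1·120)=75.894664
The bounds max(0,m−m')=0 and min(l+m,l−m')=1 give 2 terms
  k=0: (−1)^3·75.8947/(12)·0.9967^3·0.0811^3 = -0.003336
  k=1: (−1)^4·75.8947/(24)·0.9967^1·0.0811^5 = +0.000011
d^3_{1,-2}(0.1623) = -0.003336 +0.000011 = -0.003325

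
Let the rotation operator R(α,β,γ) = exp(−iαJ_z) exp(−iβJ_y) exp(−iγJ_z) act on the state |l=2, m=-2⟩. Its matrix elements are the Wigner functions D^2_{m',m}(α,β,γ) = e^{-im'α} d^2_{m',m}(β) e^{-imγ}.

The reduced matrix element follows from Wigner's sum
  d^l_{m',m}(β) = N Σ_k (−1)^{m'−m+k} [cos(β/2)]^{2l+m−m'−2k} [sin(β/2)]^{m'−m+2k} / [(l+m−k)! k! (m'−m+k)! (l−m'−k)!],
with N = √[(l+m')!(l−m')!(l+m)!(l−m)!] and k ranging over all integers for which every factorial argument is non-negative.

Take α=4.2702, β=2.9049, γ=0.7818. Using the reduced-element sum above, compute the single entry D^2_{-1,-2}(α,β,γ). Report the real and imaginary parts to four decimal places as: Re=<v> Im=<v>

D^2_{-1,-2}(4.2702,2.9049,0.7818) = e^{-i·-1·4.2702}·d^2_{-1,-2}(2.9049)·e^{-i·-2·0.7818}. Compute d first:
With c≡cos(β/2)=0.118070 and s≡sin(β/2)=0.993005, N=[1·6·1·24]^{1/2}=12.000000
Admissible k: 0..0 (factorial args all ≥0)
  k=0: (−1)^1·12.0000/(6)·0.1181^3·0.9930^1 = -0.003269
d^2_{-1,-2}(2.9049) = -0.003269
D = (-0.427919-0.903817i)·(-0.003269)·(+0.007196+0.999974i) = -0.002944+0.001420i

Re=-0.0029 Im=0.0014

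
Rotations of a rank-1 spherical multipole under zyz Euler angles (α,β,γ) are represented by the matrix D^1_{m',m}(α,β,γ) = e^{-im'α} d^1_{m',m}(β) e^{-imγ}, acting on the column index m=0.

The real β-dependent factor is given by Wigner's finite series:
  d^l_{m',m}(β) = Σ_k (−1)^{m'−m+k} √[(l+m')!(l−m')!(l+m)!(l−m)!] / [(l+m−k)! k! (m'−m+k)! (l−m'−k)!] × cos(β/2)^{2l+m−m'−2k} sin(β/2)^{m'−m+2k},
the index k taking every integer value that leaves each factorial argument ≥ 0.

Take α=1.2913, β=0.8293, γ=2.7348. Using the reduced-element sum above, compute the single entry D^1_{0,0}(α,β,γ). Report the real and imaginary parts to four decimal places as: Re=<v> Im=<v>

Re=0.6754 Im=0.0000

First d^1_{0,0}(β=0.8293), then the phase factors e^{-i(0)α} and e^{-i(0)γ}:
With c≡cos(β/2)=0.915257 and s≡sin(β/2)=0.402870, N=[1·1·1·1]^{1/2}=1.000000
Admissible k: 0..1 (factorial args all ≥0)
  k=0: (−1)^0·1.0000/(1)·0.9153^2·0.4029^0 = +0.837696
  k=1: (−1)^1·1.0000/(1)·0.9153^0·0.4029^2 = -0.162304
d^1_{0,0}(0.8293) = +0.837696 -0.162304 = +0.675392
Phases: e^{-i·(0)·1.2913}=+1.000000+0.000000i, e^{-i·(0)·2.7348}=+1.000000+0.000000i ⇒ D=+0.675392+0.000000i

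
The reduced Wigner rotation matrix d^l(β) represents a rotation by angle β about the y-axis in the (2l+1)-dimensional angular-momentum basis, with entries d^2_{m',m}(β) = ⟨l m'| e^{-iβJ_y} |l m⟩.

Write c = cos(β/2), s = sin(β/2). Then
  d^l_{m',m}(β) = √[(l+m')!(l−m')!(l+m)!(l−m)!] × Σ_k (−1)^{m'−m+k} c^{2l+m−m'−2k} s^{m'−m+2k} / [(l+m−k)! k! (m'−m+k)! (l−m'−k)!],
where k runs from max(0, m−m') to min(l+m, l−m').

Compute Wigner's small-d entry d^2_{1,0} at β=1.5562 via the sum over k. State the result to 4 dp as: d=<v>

d=-0.0179

d^2_{1,0}(β=1.5562) via Wigner's sum:
With c≡cos(β/2)=0.712248 and s≡sin(β/2)=0.701927, N=[6·1·2·2]^{1/2}=4.898979
The bounds max(0,m−m')=0 and min(l+m,l−m')=1 give 2 terms
  k=0: (−1)^1·4.8990/(2)·0.7122^3·0.7019^1 = -0.621244
  k=1: (−1)^2·4.8990/(2)·0.7122^1·0.7019^3 = +0.603370
d^2_{1,0}(1.5562) = -0.621244 +0.603370 = -0.017874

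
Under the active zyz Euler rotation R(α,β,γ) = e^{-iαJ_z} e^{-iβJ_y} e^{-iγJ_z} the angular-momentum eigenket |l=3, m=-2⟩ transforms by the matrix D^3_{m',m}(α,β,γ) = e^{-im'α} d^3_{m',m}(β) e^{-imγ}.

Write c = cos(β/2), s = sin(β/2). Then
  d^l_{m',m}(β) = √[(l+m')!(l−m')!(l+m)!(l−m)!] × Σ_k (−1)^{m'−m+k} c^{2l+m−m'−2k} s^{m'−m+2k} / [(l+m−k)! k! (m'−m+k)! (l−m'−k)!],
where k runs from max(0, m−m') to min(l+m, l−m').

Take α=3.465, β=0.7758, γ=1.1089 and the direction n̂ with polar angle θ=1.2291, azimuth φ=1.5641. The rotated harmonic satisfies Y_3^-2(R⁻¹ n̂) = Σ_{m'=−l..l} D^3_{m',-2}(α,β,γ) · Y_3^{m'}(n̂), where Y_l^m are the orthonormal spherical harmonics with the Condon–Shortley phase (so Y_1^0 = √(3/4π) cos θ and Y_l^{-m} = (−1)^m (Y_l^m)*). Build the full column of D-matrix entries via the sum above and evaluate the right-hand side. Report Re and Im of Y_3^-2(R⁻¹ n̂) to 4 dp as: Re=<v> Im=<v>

Re=0.0259 Im=0.0004

Need the full column D^3_{m',-2} for m'=−3..3 at α=3.465, β=0.7758, γ=1.1089.
cos(β/2)=0.925705, sin(β/2)=0.378245
d^3_{-3,-2}: single k=1 term ⇒ +0.629815;  D = +0.629137+0.029231i
d^3_{-2,-2}: k∈[0..1] ⇒ +0.629270 -0.525301 = +0.103969;  D = -0.100006+0.028430i
d^3_{-1,-2}: k∈[0..1] ⇒ -0.813088 +0.271499 = -0.541589;  D = -0.446874+0.305976i
d^3_{0,-2}: k∈[0..1] ⇒ +0.575438 -0.096073 = +0.479366;  D = -0.288961+0.382483i
d^3_{1,-2}: k∈[0..1] ⇒ -0.271499 +0.022664 = -0.248835;  D = -0.079124+0.235920i
d^3_{2,-2}: k∈[0..1] ⇒ +0.087702 -0.002928 = +0.084774;  D = -0.000016+0.084774i
d^3_{3,-2}: single k=0 term ⇒ -0.017556;  D = +0.005576+0.016647i
Y_3^{m'}(θ=1.2291,φ=1.5641) and Σ D·Y over m':
  (+0.6291+0.0292i)·(-0.0070+0.3489i)  (-0.1000+0.0284i)·(-0.3040-0.0041i)  (-0.4469+0.3060i)·(-0.0009+0.1335i)  (-0.2890+0.3825i)·(-0.3049+0.0000i)  (-0.0791+0.2359i)·(+0.0009+0.1335i)  (-0.0000+0.0848i)·(-0.3040+0.0041i)  (+0.0056+0.0166i)·(+0.0070+0.3489i)
Y_3^-2(R⁻¹ n̂) = +0.025873+0.000415i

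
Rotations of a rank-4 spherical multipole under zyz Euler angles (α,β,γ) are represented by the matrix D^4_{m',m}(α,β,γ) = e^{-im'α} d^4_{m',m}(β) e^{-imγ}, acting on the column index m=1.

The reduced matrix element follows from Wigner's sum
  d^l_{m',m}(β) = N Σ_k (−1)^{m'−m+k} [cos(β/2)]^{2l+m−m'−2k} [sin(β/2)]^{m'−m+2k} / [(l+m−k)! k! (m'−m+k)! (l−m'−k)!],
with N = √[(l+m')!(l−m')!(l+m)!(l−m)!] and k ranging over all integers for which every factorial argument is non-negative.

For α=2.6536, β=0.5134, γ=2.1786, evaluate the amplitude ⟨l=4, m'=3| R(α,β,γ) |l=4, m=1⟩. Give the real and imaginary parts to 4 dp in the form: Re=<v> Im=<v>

Re=-0.2801 Im=0.2430

D^4_{3,1}(2.6536,0.5134,2.1786) = e^{-i·3·2.6536}·d^4_{3,1}(0.5134)·e^{-i·1·2.1786}. Compute d first:
With c≡cos(β/2)=0.967233 and s≡sin(β/2)=0.253890, N=[5040·1·120·6]^{1/2}=1904.940944
The bounds max(0,m−m')=0 and min(l+m,l−m')=1 give 2 terms
  k=0: (−1)^2·1904.9409/(240)·0.9672^6·0.2539^2 = +0.418937
  k=1: (−1)^3·1904.9409/(144)·0.9672^4·0.2539^4 = -0.048109
d^4_{3,1}(0.5134) = +0.418937 -0.048109 = +0.370828
Attach z-rotation phases: D = e^{-i(3)(2.6536)}·(+0.370828)·e^{-i(1)(2.1786)} = -0.280101+0.243015i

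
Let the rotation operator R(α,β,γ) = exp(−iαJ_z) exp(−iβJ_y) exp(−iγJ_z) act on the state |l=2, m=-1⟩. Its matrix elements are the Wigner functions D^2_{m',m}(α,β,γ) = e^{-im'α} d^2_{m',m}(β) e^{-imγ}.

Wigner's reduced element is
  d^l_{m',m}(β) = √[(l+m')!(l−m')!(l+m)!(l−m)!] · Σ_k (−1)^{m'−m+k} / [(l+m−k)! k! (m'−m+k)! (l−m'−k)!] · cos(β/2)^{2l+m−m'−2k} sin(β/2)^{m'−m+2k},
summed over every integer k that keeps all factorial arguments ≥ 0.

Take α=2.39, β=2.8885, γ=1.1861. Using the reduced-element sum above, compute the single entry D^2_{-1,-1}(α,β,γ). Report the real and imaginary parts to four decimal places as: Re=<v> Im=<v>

Split into d^2_{-1,-1}(β=2.8885) × two z-phases.
Half-angle: c=0.126209, s=0.992004. N=√(1·6·1·6)=6.000000
k: max(0,(-1)−(-1))=0 … min(2+(-1),2−(-1))=1
  k=0: (−1)^0·6.0000/(6)·0.1262^4·0.9920^0 = +0.000254
  k=1: (−1)^1·6.0000/(2)·0.1262^2·0.9920^2 = -0.047025
d^2_{-1,-1}(2.8885) = +0.000254 -0.047025 = -0.046771
Phases: e^{-i·(-1)·2.39}=-0.730602+0.682803i, e^{-i·(-1)·1.1861}=+0.375278+0.926912i ⇒ D=+0.042425+0.019689i

Re=0.0424 Im=0.0197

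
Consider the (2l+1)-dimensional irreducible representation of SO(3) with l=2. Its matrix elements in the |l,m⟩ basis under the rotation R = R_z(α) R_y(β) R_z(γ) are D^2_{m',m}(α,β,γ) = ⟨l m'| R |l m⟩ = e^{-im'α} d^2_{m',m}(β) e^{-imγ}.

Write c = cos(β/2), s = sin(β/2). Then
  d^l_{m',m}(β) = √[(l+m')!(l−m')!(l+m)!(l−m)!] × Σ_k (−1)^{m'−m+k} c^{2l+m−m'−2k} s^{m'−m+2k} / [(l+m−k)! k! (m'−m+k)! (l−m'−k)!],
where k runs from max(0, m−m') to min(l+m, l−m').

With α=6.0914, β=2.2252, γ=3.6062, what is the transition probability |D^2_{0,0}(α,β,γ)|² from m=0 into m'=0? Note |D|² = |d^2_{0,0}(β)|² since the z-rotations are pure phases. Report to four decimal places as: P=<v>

First d^2_{0,0}(β=2.2252), then the phase factors e^{-i(0)α} and e^{-i(0)γ}:
c=cos(2.2252/2)=0.442331, s=sin(2.2252/2)=0.896852; N=√[2·2·2·2]=4.000000
k∈{0,1,2} keeps every argument non-negative
  k=0: (−1)^0·4.0000/(4)·0.4423^4·0.8969^0 = +0.038282
  k=1: (−1)^1·4.0000/(1)·0.4423^2·0.8969^2 = -0.629501
  k=2: (−1)^2·4.0000/(4)·0.4423^0·0.8969^4 = +0.646968
d^2_{0,0}(2.2252) = +0.038282 -0.629501 +0.646968 = +0.055748
|D^2_{0,0}|² = |d^2_{0,0}(β)|² = (+0.055748)² = 0.003108 (the z-rotation phases have unit modulus)

P=0.0031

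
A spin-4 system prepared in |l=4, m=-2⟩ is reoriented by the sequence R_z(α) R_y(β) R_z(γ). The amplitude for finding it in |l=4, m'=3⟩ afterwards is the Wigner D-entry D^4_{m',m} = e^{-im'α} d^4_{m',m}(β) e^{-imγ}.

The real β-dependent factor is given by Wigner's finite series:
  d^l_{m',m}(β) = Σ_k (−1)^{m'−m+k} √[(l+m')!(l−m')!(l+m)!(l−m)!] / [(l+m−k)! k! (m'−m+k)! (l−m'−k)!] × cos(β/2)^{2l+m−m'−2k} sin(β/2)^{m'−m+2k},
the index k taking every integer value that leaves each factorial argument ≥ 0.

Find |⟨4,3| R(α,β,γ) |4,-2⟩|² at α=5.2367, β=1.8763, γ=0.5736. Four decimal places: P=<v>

D^4_{3,-2}(5.2367,1.8763,0.5736) = e^{-i·3·5.2367}·d^4_{3,-2}(1.8763)·e^{-i·-2·0.5736}. Compute d first:
c=cos(1.8763/2)=0.591281, s=sin(1.8763/2)=0.806466; N=√[5040·1·2·720]=2693.993318
The bounds max(0,m−m')=0 and min(l+m,l−m')=1 give 2 terms
  k=0: (−1)^5·2693.9933/(240)·0.5913^3·0.8065^5 = -0.791583
  k=1: (−1)^6·2693.9933/(720)·0.5913^1·0.8065^7 = +0.490861
d^4_{3,-2}(1.8763) = -0.791583 +0.490861 = -0.300721
|D^4_{3,-2}|² = |d^4_{3,-2}(β)|² = (-0.300721)² = 0.090433 (the z-rotation phases have unit modulus)

P=0.0904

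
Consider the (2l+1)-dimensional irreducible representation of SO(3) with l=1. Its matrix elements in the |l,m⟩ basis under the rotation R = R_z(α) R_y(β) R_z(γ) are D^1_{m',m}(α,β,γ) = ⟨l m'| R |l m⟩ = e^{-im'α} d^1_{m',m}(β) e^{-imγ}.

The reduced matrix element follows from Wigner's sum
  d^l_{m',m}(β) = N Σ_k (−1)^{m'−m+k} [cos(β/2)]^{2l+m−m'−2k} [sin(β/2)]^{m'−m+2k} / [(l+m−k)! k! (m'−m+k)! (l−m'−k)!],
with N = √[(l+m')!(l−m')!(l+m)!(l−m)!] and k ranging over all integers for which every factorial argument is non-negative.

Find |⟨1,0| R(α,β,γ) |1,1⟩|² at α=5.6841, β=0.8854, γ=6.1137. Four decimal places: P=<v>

P=0.2997

First d^1_{0,1}(β=0.8854), then the phase factors e^{-i(0)α} and e^{-i(1)γ}:
c=cos(0.8854/2)=0.903598, s=sin(0.8854/2)=0.428381; N=√[1·1·2·1]=1.414214
Admissible k: 1..1 (factorial args all ≥0)
  k=1: (−1)^0·1.4142/(1)·0.9036^1·0.4284^1 = +0.547420
d^1_{0,1}(0.8854) = +0.547420
|D^1_{0,1}|² = |d^1_{0,1}(β)|² = (+0.547420)² = 0.299668 (the z-rotation phases have unit modulus)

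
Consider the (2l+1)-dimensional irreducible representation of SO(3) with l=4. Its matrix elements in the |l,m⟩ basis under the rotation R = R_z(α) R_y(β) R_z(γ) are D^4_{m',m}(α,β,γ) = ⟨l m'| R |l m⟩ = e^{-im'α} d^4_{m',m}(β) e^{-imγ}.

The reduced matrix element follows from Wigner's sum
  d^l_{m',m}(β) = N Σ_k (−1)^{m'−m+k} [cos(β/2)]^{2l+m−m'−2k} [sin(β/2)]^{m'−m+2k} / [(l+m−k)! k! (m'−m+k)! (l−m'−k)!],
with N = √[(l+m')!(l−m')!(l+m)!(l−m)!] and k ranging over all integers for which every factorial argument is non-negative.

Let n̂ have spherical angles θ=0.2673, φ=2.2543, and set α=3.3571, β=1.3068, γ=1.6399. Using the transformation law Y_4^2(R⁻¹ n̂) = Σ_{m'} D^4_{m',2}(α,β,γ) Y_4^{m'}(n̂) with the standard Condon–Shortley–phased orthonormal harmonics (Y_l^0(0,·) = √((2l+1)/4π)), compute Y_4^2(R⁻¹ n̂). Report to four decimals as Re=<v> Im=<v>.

Re=0.0158 Im=0.0062

Need the full column D^4_{m',2} for m'=−4..4 at α=3.3571, β=1.3068, γ=1.6399.
cos(β/2)=0.794022, sin(β/2)=0.607890
d^4_{-4,2}: single k=6 term ⇒ +0.168342;  D = -0.126135-0.111485i
d^4_{-3,2}: k∈[5..6] ⇒ +0.466451 -0.091132 = +0.375319;  D = +0.327866+0.182670i
d^4_{-2,2}: k∈[4..6] ⇒ +0.814178 -0.381763 +0.018647 = +0.451061;  D = -0.431863-0.130195i
d^4_{-1,2}: k∈[3..5] ⇒ +1.002653 -0.881509 +0.103334 = +0.224478;  D = +0.223807+0.017335i
d^4_{0,2}: k∈[2..4] ⇒ +0.878546 -1.373150 +0.301810 = -0.192794;  D = +0.190955-0.026561i
d^4_{1,2}: k∈[1..3] ⇒ +0.513200 -1.503979 +0.587673 = -0.403106;  D = -0.378151+0.139630i
d^4_{2,2}: k∈[0..2] ⇒ +0.158000 -1.111282 +0.814178 = -0.139104;  D = +0.117170-0.074974i
d^4_{3,2}: k∈[0..1] ⇒ -0.452600 +0.795831 = +0.343231;  D = +0.242863-0.242538i
d^4_{4,2}: single k=0 term ⇒ +0.490029;  D = -0.264666+0.412408i
Y_4^{m'}(θ=0.2673,φ=2.2543) and Σ D·Y over m':
  (-0.1261-0.1115i)·(-0.0020-0.0009i)  (+0.3279+0.1827i)·(+0.0197-0.0103i)  (-0.4319-0.1302i)·(-0.0260+0.1260i)  (+0.2238+0.0173i)·(-0.2673-0.3281i)  (+0.1910-0.0266i)·(+0.5691+0.0000i)  (-0.3782+0.1396i)·(+0.2673-0.3281i)  (+0.1172-0.0750i)·(-0.0260-0.1260i)  (+0.2429-0.2425i)·(-0.0197-0.0103i)  (-0.2647+0.4124i)·(-0.0020+0.0009i)
Y_4^2(R⁻¹ n̂) = +0.015834+0.006217i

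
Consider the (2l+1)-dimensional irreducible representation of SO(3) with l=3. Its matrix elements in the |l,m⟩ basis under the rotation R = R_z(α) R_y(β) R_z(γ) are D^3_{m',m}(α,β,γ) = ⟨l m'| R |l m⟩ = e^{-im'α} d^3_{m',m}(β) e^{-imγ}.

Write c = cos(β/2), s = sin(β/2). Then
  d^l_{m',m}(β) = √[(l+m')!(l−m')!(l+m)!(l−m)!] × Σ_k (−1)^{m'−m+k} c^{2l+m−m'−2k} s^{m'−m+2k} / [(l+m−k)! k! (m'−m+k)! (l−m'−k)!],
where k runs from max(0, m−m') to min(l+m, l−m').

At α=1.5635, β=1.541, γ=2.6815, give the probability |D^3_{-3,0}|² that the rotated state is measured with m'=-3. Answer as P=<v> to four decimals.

D^3_{-3,0}(1.5635,1.541,2.6815) = e^{-i·-3·1.5635}·d^3_{-3,0}(1.541)·e^{-i·0·2.6815}. Compute d first:
Half-angle: c=0.717563, s=0.696494. N=√(1·720·6·6)=160.996894
The bounds max(0,m−m')=3 and min(l+m,l−m')=3 give 1 term
  k=3: (−1)^0·160.9969/(36)·0.7176^3·0.6965^3 = +0.558273
d^3_{-3,0}(1.541) = +0.558273
|D^3_{-3,0}|² = |d^3_{-3,0}(β)|² = (+0.558273)² = 0.311669 (the z-rotation phases have unit modulus)

P=0.3117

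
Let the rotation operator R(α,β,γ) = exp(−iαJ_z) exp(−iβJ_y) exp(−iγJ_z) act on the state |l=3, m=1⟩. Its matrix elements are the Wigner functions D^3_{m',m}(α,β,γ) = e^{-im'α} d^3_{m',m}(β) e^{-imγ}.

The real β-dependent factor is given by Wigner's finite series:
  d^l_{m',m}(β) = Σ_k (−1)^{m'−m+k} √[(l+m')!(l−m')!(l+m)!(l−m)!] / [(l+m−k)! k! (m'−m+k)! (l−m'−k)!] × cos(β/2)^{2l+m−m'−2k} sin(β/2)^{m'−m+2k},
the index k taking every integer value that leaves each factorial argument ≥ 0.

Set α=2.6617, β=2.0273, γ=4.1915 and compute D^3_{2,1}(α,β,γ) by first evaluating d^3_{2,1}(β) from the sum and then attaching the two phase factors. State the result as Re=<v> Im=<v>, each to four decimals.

Re=-0.4589 Im=0.0415

First d^3_{2,1}(β=2.0273), then the phase factors e^{-i(2)α} and e^{-i(1)γ}:
With c≡cos(β/2)=0.528766 and s≡sin(β/2)=0.848767, N=[120·1·24·2]^{1/2}=75.894664
The bounds max(0,m−m')=0 and min(l+m,l−m')=1 give 2 terms
  k=0: (−1)^1·75.8947/(24)·0.5288^5·0.8488^1 = -0.110945
  k=1: (−1)^2·75.8947/(12)·0.5288^3·0.8488^3 = +0.571725
d^3_{2,1}(2.0273) = -0.110945 +0.571725 = +0.460780
Attach z-rotation phases: D = e^{-i(2)(2.6617)}·(+0.460780)·e^{-i(1)(4.1915)} = -0.458910+0.041470i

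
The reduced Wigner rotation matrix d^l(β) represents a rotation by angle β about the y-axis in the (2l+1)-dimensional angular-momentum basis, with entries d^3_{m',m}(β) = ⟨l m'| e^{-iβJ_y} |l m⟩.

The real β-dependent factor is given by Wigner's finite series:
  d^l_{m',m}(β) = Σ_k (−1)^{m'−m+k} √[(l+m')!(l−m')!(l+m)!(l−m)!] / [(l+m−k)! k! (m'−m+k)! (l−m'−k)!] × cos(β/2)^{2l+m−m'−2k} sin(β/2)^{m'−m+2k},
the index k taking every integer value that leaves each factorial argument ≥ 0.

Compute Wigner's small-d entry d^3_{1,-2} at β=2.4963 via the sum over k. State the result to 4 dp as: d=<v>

d^3_{1,-2}(β=2.4963) via Wigner's sum:
c=cos(2.4963/2)=0.317077, s=sin(2.4963/2)=0.948400; N=√[24·2·1·120]=75.894664
Admissible k: 0..1 (factorial args all ≥0)
  k=0: (−1)^3·75.8947/(12)·0.3171^3·0.9484^3 = -0.171989
  k=1: (−1)^4·75.8947/(24)·0.3171^1·0.9484^5 = +0.769347
d^3_{1,-2}(2.4963) = -0.171989 +0.769347 = +0.597358

d=0.5974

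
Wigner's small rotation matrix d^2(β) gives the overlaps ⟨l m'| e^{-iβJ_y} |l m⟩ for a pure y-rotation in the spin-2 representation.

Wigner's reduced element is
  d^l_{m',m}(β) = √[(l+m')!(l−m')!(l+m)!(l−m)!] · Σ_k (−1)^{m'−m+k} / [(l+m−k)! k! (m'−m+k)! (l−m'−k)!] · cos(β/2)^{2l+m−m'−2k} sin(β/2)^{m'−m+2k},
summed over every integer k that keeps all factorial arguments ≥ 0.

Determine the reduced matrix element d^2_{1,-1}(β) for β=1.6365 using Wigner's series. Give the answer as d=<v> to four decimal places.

d^2_{1,-1}(β=1.6365) via Wigner's sum:
With c≡cos(β/2)=0.683500 and s≡sin(β/2)=0.729951, N=[6·1·1·6]^{1/2}=6.000000
k: max(0,(-1)−(1))=0 … min(2+(-1),2−(1))=1
  k=0: (−1)^2·6.0000/(2)·0.6835^2·0.7300^2 = +0.746767
  k=1: (−1)^3·6.0000/(6)·0.6835^0·0.7300^4 = -0.283906
d^2_{1,-1}(1.6365) = +0.746767 -0.283906 = +0.462861

d=0.4629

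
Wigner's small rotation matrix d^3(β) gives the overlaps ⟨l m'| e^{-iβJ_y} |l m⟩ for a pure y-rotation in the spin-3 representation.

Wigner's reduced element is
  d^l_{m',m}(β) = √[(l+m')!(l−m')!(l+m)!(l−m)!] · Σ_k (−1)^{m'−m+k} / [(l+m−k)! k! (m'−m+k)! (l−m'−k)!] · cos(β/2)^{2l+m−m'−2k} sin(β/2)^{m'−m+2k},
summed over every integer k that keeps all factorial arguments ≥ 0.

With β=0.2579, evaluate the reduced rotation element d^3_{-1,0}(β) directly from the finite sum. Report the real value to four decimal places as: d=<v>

d=0.4058

d^3_{-1,0}(β=0.2579) via Wigner's sum:
With c≡cos(β/2)=0.991697 and s≡sin(β/2)=0.128593, N=[2·24·6·6]^{1/2}=41.569219
The bounds max(0,m−m')=1 and min(l+m,l−m')=3 give 3 terms
  k=1: (−1)^0·41.5692/(12)·0.9917^5·0.1286^1 = +0.427271
  k=2: (−1)^1·41.5692/(4)·0.9917^3·0.1286^3 = -0.021553
  k=3: (−1)^2·41.5692/(12)·0.9917^1·0.1286^5 = +0.000121
d^3_{-1,0}(0.2579) = +0.427271 -0.021553 +0.000121 = +0.405839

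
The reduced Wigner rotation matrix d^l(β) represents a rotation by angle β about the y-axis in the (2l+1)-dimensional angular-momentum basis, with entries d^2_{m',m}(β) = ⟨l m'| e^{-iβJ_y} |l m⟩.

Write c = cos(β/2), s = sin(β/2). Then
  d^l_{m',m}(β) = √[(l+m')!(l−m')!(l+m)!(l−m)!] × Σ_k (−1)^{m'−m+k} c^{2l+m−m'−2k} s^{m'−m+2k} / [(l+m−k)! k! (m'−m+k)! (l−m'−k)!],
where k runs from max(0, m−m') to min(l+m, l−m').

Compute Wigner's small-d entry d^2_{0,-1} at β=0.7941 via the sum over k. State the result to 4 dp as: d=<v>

d^2_{0,-1}(β=0.7941) via Wigner's sum:
With c≡cos(β/2)=0.922206 and s≡sin(β/2)=0.386700, N=[2·2·1·6]^{1/2}=4.898979
k∈{0,1} keeps every argument non-negative
  k=0: (−1)^1·4.8990/(2)·0.9222^3·0.3867^1 = -0.742904
  k=1: (−1)^2·4.8990/(2)·0.9222^1·0.3867^3 = +0.130624
d^2_{0,-1}(0.7941) = -0.742904 +0.130624 = -0.612280

d=-0.6123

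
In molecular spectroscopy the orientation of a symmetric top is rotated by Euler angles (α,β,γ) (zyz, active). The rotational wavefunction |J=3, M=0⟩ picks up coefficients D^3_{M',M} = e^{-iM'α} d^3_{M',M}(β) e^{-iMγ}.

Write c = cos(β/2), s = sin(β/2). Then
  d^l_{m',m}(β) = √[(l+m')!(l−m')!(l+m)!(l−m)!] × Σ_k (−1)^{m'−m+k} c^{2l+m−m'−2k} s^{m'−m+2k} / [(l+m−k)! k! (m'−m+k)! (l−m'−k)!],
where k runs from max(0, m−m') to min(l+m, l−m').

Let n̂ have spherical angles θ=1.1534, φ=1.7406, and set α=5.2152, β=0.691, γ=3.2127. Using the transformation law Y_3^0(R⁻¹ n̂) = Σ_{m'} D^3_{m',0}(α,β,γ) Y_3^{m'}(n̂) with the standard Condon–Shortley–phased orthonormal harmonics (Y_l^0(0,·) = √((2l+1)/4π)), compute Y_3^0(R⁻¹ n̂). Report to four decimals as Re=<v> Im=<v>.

Need the full column D^3_{m',0} for m'=−3..3 at α=5.2152, β=0.691, γ=3.2127.
cos(β/2)=0.940906, sin(β/2)=0.338667
d^3_{-3,0}: single k=3 term ⇒ +0.144702;  D = -0.144420+0.009018i
d^3_{-2,0}: k∈[2..3] ⇒ +0.492371 -0.063789 = +0.428582;  D = -0.229533-0.361935i
d^3_{-1,0}: k∈[1..3] ⇒ +0.865158 -0.336256 +0.014521 = +0.543423;  D = +0.261870-0.476164i
d^3_{0,0}: k∈[0..3] ⇒ +0.693870 -0.809048 +0.104816 -0.001509 = -0.011871;  D = -0.011871+0.000000i
d^3_{1,0}: k∈[0..2] ⇒ -0.865158 +0.336256 -0.014521 = -0.543423;  D = -0.261870-0.476164i
d^3_{2,0}: k∈[0..1] ⇒ +0.492371 -0.063789 = +0.428582;  D = -0.229533+0.361935i
d^3_{3,0}: single k=0 term ⇒ -0.144702;  D = +0.144420+0.009018i
Y_3^{m'}(θ=1.1534,φ=1.7406) and Σ D·Y over m':
  (-0.1444+0.0090i)·(+0.1554+0.2783i)  (-0.2295-0.3619i)·(-0.3264+0.1153i)  (+0.2619-0.4762i)·(+0.0089+0.0519i)  (-0.0119+0.0000i)·(-0.3295+0.0000i)  (-0.2619-0.4762i)·(-0.0089+0.0519i)  (-0.2295+0.3619i)·(-0.3264-0.1153i)  (+0.1444+0.0090i)·(-0.1554+0.2783i)
Y_3^0(R⁻¹ n̂) = +0.241452+0.000000i

Re=0.2415 Im=0.0000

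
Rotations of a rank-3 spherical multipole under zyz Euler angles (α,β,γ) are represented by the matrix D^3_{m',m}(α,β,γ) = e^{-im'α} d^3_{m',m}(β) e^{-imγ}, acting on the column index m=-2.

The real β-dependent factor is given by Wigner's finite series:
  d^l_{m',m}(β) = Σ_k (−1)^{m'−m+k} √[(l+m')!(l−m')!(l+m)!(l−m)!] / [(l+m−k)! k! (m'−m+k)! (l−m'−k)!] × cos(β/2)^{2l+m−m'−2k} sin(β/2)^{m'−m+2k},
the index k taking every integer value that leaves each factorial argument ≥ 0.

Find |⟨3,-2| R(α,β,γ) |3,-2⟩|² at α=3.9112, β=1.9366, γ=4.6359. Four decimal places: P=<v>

P=0.1005

Split into d^3_{-2,-2}(β=1.9366) × two z-phases.
c=cos(1.9366/2)=0.566701, s=sin(1.9366/2)=0.823924; N=√[1·120·1·120]=120.000000
k∈{0,1} keeps every argument non-negative
  k=0: (−1)^0·120.0000/(120)·0.5667^6·0.8239^0 = +0.033123
  k=1: (−1)^1·120.0000/(24)·0.5667^4·0.8239^2 = -0.350074
d^3_{-2,-2}(1.9366) = +0.033123 -0.350074 = -0.316951
|D^3_{-2,-2}|² = |d^3_{-2,-2}(β)|² = (-0.316951)² = 0.100458 (the z-rotation phases have unit modulus)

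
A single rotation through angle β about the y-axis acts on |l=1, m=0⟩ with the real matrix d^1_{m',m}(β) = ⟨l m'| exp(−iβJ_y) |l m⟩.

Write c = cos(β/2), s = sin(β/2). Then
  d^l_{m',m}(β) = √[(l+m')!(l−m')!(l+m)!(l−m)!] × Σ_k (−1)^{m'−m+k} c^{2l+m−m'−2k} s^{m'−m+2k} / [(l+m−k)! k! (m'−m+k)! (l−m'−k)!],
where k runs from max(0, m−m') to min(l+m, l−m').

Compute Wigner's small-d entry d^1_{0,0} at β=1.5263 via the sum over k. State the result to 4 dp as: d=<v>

d^1_{0,0}(β=1.5263) via Wigner's sum:
Half-angle: c=0.722662, s=0.691201. N=√(1·1·1·1)=1.000000
k: max(0,(0)−(0))=0 … min(1+(0),1−(0))=1
  k=0: (−1)^0·1.0000/(1)·0.7227^2·0.6912^0 = +0.522241
  k=1: (−1)^1·1.0000/(1)·0.7227^0·0.6912^2 = -0.477759
d^1_{0,0}(1.5263) = +0.522241 -0.477759 = +0.044482

d=0.0445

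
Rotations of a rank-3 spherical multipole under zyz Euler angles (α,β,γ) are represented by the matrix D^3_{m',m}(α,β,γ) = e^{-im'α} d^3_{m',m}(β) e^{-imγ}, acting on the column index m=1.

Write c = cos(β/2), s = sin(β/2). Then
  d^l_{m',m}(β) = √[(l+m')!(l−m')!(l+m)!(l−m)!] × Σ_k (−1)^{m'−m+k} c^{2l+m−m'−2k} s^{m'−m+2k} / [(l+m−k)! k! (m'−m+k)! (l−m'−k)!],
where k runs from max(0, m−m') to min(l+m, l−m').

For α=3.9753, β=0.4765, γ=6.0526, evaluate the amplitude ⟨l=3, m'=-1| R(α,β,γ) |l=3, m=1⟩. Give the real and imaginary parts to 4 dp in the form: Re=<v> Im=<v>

First d^3_{-1,1}(β=0.4765), then the phase factors e^{-i(-1)α} and e^{-i(1)γ}:
c=cos(0.4765/2)=0.971752, s=sin(0.4765/2)=0.236002; N=√[2·24·24·2]=48.000000
k∈{2,3,4} keeps every argument non-negative
  k=2: (−1)^0·48.0000/(8)·0.9718^4·0.2360^2 = +0.297993
  k=3: (−1)^1·48.0000/(6)·0.9718^2·0.2360^4 = -0.023435
  k=4: (−1)^2·48.0000/(48)·0.9718^0·0.2360^6 = +0.000173
d^3_{-1,1}(0.4765) = +0.297993 -0.023435 +0.000173 = +0.274731
Attach z-rotation phases: D = e^{-i(-1)(3.9753)}·(+0.274731)·e^{-i(1)(6.0526)} = -0.133278-0.240238i

Re=-0.1333 Im=-0.2402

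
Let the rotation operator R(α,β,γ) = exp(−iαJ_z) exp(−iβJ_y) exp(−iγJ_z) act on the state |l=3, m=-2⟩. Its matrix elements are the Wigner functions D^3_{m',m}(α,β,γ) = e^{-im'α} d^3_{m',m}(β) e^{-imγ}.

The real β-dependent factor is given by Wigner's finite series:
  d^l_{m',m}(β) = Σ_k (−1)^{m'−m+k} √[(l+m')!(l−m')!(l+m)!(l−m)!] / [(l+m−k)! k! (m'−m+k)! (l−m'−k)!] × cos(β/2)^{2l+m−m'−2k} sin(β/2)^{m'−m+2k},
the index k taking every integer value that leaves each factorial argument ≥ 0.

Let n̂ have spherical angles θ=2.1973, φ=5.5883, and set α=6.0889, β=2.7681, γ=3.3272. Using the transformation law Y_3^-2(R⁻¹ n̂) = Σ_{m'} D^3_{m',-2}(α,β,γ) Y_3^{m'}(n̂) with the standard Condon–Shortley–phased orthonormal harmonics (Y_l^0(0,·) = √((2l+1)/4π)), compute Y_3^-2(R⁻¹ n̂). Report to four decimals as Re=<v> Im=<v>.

Re=0.1418 Im=-0.2523

Need the full column D^3_{m',-2} for m'=−3..3 at α=6.0889, β=2.7681, γ=3.3272.
cos(β/2)=0.185663, sin(β/2)=0.982614
d^3_{-3,-2}: single k=1 term ⇒ +0.000531;  D = +0.000519-0.000112i
d^3_{-2,-2}: k∈[0..1] ⇒ +0.000041 -0.005736 = -0.005695;  D = -0.005695+0.000099i
d^3_{-1,-2}: k∈[0..1] ⇒ -0.000685 +0.038402 = +0.037716;  D = +0.037128+0.006638i
d^3_{0,-2}: k∈[0..1] ⇒ +0.006284 -0.176012 = -0.169728;  D = -0.158167-0.061568i
d^3_{1,-2}: k∈[0..1] ⇒ -0.038402 +0.537822 = +0.499420;  D = +0.421671+0.267608i
d^3_{2,-2}: k∈[0..1] ⇒ +0.160676 -0.900112 = -0.739436;  D = -0.536079-0.509298i
d^3_{3,-2}: single k=0 term ⇒ -0.416595;  D = -0.240945-0.339849i
Y_3^{m'}(θ=2.1973,φ=5.5883) and Σ D·Y over m':
  (+0.0005-0.0001i)·(-0.1090+0.1932i)  (-0.0057+0.0001i)·(-0.0708-0.3868i)  (+0.0371+0.0066i)·(+0.1446+0.1205i)  (-0.1582-0.0616i)·(+0.2803+0.0000i)  (+0.4217+0.2676i)·(-0.1446+0.1205i)  (-0.5361-0.5093i)·(-0.0708+0.3868i)  (-0.2409-0.3398i)·(+0.1090+0.1932i)
Y_3^-2(R⁻¹ n̂) = +0.141754-0.252278i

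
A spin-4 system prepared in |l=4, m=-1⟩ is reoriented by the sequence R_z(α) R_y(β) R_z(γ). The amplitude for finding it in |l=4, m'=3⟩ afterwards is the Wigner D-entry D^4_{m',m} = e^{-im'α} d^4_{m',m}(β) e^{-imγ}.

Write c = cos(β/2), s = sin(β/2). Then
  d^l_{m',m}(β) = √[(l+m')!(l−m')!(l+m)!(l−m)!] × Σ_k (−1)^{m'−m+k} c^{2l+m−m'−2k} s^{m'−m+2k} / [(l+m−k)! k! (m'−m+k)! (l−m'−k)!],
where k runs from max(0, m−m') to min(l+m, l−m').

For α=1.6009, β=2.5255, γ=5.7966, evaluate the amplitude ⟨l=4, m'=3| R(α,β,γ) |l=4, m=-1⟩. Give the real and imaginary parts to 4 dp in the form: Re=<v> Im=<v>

Re=-0.2477 Im=-0.3807

Split into d^4_{3,-1}(β=2.5255) × two z-phases.
With c≡cos(β/2)=0.303198 and s≡sin(β/2)=0.952928, N=[5040·1·6·120]^{1/2}=1904.940944
k∈{0,1} keeps every argument non-negative
  k=0: (−1)^4·1904.9409/(144)·0.3032^4·0.9529^4 = +0.092185
  k=1: (−1)^5·1904.9409/(240)·0.3032^2·0.9529^6 = -0.546363
d^4_{3,-1}(2.5255) = +0.092185 -0.546363 = -0.454178
D = (+0.090188+0.995925i)·(-0.454178)·(+0.883935-0.467610i) = -0.247720-0.380673i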